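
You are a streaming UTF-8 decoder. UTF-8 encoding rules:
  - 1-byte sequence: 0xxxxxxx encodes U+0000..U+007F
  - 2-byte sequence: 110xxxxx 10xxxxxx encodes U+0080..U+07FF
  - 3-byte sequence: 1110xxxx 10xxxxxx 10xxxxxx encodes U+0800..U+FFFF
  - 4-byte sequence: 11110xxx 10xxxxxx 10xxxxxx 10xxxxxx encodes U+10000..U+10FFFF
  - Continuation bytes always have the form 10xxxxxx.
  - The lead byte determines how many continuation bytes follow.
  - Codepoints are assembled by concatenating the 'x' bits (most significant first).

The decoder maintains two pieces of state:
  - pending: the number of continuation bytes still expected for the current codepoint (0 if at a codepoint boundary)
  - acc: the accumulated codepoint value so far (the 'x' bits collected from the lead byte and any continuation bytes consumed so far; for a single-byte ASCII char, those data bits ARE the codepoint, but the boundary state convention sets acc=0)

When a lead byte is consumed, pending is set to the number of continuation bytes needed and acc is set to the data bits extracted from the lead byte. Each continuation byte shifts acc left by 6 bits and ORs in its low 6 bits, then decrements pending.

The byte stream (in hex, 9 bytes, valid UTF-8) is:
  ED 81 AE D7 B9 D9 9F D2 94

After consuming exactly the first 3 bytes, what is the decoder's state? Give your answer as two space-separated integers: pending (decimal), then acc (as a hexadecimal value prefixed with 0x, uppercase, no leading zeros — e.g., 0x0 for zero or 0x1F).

Answer: 0 0xD06E

Derivation:
Byte[0]=ED: 3-byte lead. pending=2, acc=0xD
Byte[1]=81: continuation. acc=(acc<<6)|0x01=0x341, pending=1
Byte[2]=AE: continuation. acc=(acc<<6)|0x2E=0xD06E, pending=0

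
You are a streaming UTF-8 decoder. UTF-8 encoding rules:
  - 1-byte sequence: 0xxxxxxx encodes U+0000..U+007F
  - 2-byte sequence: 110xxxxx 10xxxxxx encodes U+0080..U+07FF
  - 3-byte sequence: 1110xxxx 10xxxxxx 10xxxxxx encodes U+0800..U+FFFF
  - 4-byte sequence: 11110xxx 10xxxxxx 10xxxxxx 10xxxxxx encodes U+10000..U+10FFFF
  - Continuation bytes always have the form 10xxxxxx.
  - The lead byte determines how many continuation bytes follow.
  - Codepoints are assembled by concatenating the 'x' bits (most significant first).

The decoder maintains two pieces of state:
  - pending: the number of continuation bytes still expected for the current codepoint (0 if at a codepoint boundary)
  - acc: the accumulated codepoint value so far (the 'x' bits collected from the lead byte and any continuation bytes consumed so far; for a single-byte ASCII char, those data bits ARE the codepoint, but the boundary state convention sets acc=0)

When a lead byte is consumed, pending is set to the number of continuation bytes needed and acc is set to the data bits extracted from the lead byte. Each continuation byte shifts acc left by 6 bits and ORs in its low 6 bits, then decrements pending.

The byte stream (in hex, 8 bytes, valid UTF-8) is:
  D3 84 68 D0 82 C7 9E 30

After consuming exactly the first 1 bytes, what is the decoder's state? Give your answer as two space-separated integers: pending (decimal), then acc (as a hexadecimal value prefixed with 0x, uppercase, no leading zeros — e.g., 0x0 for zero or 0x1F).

Answer: 1 0x13

Derivation:
Byte[0]=D3: 2-byte lead. pending=1, acc=0x13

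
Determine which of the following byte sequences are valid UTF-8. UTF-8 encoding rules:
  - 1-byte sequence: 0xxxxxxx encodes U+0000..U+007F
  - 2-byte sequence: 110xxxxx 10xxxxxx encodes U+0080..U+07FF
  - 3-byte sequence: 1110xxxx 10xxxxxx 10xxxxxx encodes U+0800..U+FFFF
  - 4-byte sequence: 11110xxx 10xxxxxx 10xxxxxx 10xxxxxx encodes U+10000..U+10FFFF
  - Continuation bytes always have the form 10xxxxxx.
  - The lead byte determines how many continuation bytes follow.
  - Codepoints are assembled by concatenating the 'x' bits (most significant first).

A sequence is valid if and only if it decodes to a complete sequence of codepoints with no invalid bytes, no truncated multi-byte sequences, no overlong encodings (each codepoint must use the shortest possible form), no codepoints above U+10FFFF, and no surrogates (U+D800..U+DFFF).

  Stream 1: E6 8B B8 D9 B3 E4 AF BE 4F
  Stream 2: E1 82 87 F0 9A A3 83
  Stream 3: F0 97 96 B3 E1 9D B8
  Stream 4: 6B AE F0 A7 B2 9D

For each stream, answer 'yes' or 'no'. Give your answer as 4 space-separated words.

Stream 1: decodes cleanly. VALID
Stream 2: decodes cleanly. VALID
Stream 3: decodes cleanly. VALID
Stream 4: error at byte offset 1. INVALID

Answer: yes yes yes no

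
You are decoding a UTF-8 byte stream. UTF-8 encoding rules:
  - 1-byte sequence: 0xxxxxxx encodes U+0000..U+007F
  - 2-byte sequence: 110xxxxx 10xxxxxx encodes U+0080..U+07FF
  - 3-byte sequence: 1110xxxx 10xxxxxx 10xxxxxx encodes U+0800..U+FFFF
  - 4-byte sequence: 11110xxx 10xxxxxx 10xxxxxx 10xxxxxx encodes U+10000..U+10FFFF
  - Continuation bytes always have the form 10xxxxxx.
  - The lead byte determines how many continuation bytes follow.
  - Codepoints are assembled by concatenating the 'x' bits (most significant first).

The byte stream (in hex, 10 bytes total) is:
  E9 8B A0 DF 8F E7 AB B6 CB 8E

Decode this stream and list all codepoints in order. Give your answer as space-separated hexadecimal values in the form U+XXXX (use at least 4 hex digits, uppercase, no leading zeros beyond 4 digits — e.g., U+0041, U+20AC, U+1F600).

Answer: U+92E0 U+07CF U+7AF6 U+02CE

Derivation:
Byte[0]=E9: 3-byte lead, need 2 cont bytes. acc=0x9
Byte[1]=8B: continuation. acc=(acc<<6)|0x0B=0x24B
Byte[2]=A0: continuation. acc=(acc<<6)|0x20=0x92E0
Completed: cp=U+92E0 (starts at byte 0)
Byte[3]=DF: 2-byte lead, need 1 cont bytes. acc=0x1F
Byte[4]=8F: continuation. acc=(acc<<6)|0x0F=0x7CF
Completed: cp=U+07CF (starts at byte 3)
Byte[5]=E7: 3-byte lead, need 2 cont bytes. acc=0x7
Byte[6]=AB: continuation. acc=(acc<<6)|0x2B=0x1EB
Byte[7]=B6: continuation. acc=(acc<<6)|0x36=0x7AF6
Completed: cp=U+7AF6 (starts at byte 5)
Byte[8]=CB: 2-byte lead, need 1 cont bytes. acc=0xB
Byte[9]=8E: continuation. acc=(acc<<6)|0x0E=0x2CE
Completed: cp=U+02CE (starts at byte 8)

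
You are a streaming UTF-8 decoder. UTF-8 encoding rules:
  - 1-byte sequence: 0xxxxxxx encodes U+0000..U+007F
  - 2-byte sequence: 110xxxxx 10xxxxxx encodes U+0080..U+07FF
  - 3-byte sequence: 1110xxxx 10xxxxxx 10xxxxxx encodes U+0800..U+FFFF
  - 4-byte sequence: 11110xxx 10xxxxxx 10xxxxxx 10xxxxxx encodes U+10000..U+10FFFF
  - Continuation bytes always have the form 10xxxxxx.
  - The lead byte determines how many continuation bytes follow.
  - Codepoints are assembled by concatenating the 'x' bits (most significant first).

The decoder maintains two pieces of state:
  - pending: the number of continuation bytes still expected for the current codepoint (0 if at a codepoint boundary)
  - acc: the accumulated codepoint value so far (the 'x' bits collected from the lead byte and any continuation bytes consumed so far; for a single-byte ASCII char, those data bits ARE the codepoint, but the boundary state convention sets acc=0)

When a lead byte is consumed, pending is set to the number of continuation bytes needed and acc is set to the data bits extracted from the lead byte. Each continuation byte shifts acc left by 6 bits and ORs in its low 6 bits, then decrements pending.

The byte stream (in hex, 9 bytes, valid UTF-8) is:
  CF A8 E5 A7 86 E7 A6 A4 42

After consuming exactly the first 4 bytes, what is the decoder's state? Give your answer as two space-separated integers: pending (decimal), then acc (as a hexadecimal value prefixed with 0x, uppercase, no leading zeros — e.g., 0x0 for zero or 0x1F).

Byte[0]=CF: 2-byte lead. pending=1, acc=0xF
Byte[1]=A8: continuation. acc=(acc<<6)|0x28=0x3E8, pending=0
Byte[2]=E5: 3-byte lead. pending=2, acc=0x5
Byte[3]=A7: continuation. acc=(acc<<6)|0x27=0x167, pending=1

Answer: 1 0x167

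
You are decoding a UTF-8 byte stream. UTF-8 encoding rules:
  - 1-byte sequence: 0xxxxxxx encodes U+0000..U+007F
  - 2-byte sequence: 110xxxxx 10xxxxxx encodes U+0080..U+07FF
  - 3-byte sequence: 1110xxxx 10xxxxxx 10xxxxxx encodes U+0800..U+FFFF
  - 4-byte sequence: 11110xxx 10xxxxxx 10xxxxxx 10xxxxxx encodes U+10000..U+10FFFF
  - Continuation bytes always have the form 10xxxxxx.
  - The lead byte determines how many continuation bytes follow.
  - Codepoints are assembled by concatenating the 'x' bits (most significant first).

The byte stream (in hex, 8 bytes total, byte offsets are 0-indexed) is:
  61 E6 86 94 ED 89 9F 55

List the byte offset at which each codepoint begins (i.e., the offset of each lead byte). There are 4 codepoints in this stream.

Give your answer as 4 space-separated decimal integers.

Answer: 0 1 4 7

Derivation:
Byte[0]=61: 1-byte ASCII. cp=U+0061
Byte[1]=E6: 3-byte lead, need 2 cont bytes. acc=0x6
Byte[2]=86: continuation. acc=(acc<<6)|0x06=0x186
Byte[3]=94: continuation. acc=(acc<<6)|0x14=0x6194
Completed: cp=U+6194 (starts at byte 1)
Byte[4]=ED: 3-byte lead, need 2 cont bytes. acc=0xD
Byte[5]=89: continuation. acc=(acc<<6)|0x09=0x349
Byte[6]=9F: continuation. acc=(acc<<6)|0x1F=0xD25F
Completed: cp=U+D25F (starts at byte 4)
Byte[7]=55: 1-byte ASCII. cp=U+0055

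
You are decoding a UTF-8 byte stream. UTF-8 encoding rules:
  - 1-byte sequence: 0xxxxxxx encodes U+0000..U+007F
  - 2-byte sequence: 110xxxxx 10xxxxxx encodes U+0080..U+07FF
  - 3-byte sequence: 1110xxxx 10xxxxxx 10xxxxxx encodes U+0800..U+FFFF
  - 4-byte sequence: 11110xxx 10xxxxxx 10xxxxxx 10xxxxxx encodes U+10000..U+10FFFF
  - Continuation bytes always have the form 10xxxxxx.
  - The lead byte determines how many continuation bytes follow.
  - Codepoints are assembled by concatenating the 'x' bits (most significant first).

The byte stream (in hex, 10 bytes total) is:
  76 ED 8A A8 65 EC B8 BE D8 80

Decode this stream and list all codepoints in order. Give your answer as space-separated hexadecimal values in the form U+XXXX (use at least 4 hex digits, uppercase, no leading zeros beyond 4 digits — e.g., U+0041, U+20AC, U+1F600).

Answer: U+0076 U+D2A8 U+0065 U+CE3E U+0600

Derivation:
Byte[0]=76: 1-byte ASCII. cp=U+0076
Byte[1]=ED: 3-byte lead, need 2 cont bytes. acc=0xD
Byte[2]=8A: continuation. acc=(acc<<6)|0x0A=0x34A
Byte[3]=A8: continuation. acc=(acc<<6)|0x28=0xD2A8
Completed: cp=U+D2A8 (starts at byte 1)
Byte[4]=65: 1-byte ASCII. cp=U+0065
Byte[5]=EC: 3-byte lead, need 2 cont bytes. acc=0xC
Byte[6]=B8: continuation. acc=(acc<<6)|0x38=0x338
Byte[7]=BE: continuation. acc=(acc<<6)|0x3E=0xCE3E
Completed: cp=U+CE3E (starts at byte 5)
Byte[8]=D8: 2-byte lead, need 1 cont bytes. acc=0x18
Byte[9]=80: continuation. acc=(acc<<6)|0x00=0x600
Completed: cp=U+0600 (starts at byte 8)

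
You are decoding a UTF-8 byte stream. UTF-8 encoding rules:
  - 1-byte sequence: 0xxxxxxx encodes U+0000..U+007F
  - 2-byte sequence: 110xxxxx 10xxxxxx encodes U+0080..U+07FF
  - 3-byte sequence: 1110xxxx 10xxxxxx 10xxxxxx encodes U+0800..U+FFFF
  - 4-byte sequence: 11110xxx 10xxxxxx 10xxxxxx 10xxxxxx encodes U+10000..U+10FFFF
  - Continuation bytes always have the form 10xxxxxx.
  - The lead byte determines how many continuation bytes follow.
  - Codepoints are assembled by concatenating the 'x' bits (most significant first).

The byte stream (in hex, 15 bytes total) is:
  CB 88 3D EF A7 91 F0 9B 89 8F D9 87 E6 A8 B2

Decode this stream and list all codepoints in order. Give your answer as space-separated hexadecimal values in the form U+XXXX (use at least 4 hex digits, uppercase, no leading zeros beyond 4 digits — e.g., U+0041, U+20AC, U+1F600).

Answer: U+02C8 U+003D U+F9D1 U+1B24F U+0647 U+6A32

Derivation:
Byte[0]=CB: 2-byte lead, need 1 cont bytes. acc=0xB
Byte[1]=88: continuation. acc=(acc<<6)|0x08=0x2C8
Completed: cp=U+02C8 (starts at byte 0)
Byte[2]=3D: 1-byte ASCII. cp=U+003D
Byte[3]=EF: 3-byte lead, need 2 cont bytes. acc=0xF
Byte[4]=A7: continuation. acc=(acc<<6)|0x27=0x3E7
Byte[5]=91: continuation. acc=(acc<<6)|0x11=0xF9D1
Completed: cp=U+F9D1 (starts at byte 3)
Byte[6]=F0: 4-byte lead, need 3 cont bytes. acc=0x0
Byte[7]=9B: continuation. acc=(acc<<6)|0x1B=0x1B
Byte[8]=89: continuation. acc=(acc<<6)|0x09=0x6C9
Byte[9]=8F: continuation. acc=(acc<<6)|0x0F=0x1B24F
Completed: cp=U+1B24F (starts at byte 6)
Byte[10]=D9: 2-byte lead, need 1 cont bytes. acc=0x19
Byte[11]=87: continuation. acc=(acc<<6)|0x07=0x647
Completed: cp=U+0647 (starts at byte 10)
Byte[12]=E6: 3-byte lead, need 2 cont bytes. acc=0x6
Byte[13]=A8: continuation. acc=(acc<<6)|0x28=0x1A8
Byte[14]=B2: continuation. acc=(acc<<6)|0x32=0x6A32
Completed: cp=U+6A32 (starts at byte 12)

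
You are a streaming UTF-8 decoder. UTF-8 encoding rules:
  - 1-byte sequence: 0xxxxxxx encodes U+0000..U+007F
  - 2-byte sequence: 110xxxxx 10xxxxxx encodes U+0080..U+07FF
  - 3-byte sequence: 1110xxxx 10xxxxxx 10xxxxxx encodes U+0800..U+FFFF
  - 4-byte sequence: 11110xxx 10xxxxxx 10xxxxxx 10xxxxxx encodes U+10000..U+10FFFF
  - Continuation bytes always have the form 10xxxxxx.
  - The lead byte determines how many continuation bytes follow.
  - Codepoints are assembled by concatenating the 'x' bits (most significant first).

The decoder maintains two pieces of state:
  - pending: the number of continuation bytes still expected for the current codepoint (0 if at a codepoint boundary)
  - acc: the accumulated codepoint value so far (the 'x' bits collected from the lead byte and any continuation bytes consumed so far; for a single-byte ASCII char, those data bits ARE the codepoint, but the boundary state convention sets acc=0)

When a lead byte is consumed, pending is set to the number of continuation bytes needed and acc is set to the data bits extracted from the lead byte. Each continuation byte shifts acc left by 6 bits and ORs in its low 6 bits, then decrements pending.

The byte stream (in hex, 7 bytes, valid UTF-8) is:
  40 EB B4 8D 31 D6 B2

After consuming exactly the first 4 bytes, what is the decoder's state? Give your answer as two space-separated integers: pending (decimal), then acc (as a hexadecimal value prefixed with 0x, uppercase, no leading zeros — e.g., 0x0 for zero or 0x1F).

Byte[0]=40: 1-byte. pending=0, acc=0x0
Byte[1]=EB: 3-byte lead. pending=2, acc=0xB
Byte[2]=B4: continuation. acc=(acc<<6)|0x34=0x2F4, pending=1
Byte[3]=8D: continuation. acc=(acc<<6)|0x0D=0xBD0D, pending=0

Answer: 0 0xBD0D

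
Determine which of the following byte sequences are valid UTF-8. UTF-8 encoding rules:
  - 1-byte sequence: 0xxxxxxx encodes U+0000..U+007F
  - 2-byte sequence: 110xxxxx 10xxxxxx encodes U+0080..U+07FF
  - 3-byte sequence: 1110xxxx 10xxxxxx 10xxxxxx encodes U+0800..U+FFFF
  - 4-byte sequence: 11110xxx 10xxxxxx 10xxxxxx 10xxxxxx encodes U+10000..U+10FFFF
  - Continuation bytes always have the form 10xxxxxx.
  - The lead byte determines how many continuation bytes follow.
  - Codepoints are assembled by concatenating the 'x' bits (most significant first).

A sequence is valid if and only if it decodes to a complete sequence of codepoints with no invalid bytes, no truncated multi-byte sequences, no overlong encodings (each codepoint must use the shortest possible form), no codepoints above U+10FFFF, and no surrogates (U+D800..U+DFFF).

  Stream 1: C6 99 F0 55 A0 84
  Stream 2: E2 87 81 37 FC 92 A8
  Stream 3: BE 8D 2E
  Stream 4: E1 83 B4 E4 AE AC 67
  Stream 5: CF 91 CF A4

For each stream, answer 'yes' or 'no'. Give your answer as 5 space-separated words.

Answer: no no no yes yes

Derivation:
Stream 1: error at byte offset 3. INVALID
Stream 2: error at byte offset 4. INVALID
Stream 3: error at byte offset 0. INVALID
Stream 4: decodes cleanly. VALID
Stream 5: decodes cleanly. VALID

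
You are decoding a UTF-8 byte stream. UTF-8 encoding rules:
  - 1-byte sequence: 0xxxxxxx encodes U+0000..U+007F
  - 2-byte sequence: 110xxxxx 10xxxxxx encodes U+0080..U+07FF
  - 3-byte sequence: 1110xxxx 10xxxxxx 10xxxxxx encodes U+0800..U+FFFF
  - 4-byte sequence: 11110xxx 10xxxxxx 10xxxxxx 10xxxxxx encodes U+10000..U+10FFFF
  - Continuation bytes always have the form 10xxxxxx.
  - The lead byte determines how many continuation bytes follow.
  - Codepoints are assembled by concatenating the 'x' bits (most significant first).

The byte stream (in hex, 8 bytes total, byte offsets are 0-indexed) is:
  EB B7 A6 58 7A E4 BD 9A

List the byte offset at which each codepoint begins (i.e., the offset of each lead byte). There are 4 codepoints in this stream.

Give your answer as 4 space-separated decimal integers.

Byte[0]=EB: 3-byte lead, need 2 cont bytes. acc=0xB
Byte[1]=B7: continuation. acc=(acc<<6)|0x37=0x2F7
Byte[2]=A6: continuation. acc=(acc<<6)|0x26=0xBDE6
Completed: cp=U+BDE6 (starts at byte 0)
Byte[3]=58: 1-byte ASCII. cp=U+0058
Byte[4]=7A: 1-byte ASCII. cp=U+007A
Byte[5]=E4: 3-byte lead, need 2 cont bytes. acc=0x4
Byte[6]=BD: continuation. acc=(acc<<6)|0x3D=0x13D
Byte[7]=9A: continuation. acc=(acc<<6)|0x1A=0x4F5A
Completed: cp=U+4F5A (starts at byte 5)

Answer: 0 3 4 5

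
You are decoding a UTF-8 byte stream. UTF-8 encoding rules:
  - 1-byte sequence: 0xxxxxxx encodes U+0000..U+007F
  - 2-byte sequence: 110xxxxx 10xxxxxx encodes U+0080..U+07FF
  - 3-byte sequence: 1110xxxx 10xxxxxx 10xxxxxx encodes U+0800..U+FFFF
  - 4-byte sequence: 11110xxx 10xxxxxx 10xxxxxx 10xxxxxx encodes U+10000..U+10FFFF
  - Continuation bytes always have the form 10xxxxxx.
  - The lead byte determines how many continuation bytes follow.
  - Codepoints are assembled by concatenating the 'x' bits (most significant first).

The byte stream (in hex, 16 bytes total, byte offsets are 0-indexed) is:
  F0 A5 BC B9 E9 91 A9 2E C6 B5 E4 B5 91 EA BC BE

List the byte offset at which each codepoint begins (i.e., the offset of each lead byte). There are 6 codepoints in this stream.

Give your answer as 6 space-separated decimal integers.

Byte[0]=F0: 4-byte lead, need 3 cont bytes. acc=0x0
Byte[1]=A5: continuation. acc=(acc<<6)|0x25=0x25
Byte[2]=BC: continuation. acc=(acc<<6)|0x3C=0x97C
Byte[3]=B9: continuation. acc=(acc<<6)|0x39=0x25F39
Completed: cp=U+25F39 (starts at byte 0)
Byte[4]=E9: 3-byte lead, need 2 cont bytes. acc=0x9
Byte[5]=91: continuation. acc=(acc<<6)|0x11=0x251
Byte[6]=A9: continuation. acc=(acc<<6)|0x29=0x9469
Completed: cp=U+9469 (starts at byte 4)
Byte[7]=2E: 1-byte ASCII. cp=U+002E
Byte[8]=C6: 2-byte lead, need 1 cont bytes. acc=0x6
Byte[9]=B5: continuation. acc=(acc<<6)|0x35=0x1B5
Completed: cp=U+01B5 (starts at byte 8)
Byte[10]=E4: 3-byte lead, need 2 cont bytes. acc=0x4
Byte[11]=B5: continuation. acc=(acc<<6)|0x35=0x135
Byte[12]=91: continuation. acc=(acc<<6)|0x11=0x4D51
Completed: cp=U+4D51 (starts at byte 10)
Byte[13]=EA: 3-byte lead, need 2 cont bytes. acc=0xA
Byte[14]=BC: continuation. acc=(acc<<6)|0x3C=0x2BC
Byte[15]=BE: continuation. acc=(acc<<6)|0x3E=0xAF3E
Completed: cp=U+AF3E (starts at byte 13)

Answer: 0 4 7 8 10 13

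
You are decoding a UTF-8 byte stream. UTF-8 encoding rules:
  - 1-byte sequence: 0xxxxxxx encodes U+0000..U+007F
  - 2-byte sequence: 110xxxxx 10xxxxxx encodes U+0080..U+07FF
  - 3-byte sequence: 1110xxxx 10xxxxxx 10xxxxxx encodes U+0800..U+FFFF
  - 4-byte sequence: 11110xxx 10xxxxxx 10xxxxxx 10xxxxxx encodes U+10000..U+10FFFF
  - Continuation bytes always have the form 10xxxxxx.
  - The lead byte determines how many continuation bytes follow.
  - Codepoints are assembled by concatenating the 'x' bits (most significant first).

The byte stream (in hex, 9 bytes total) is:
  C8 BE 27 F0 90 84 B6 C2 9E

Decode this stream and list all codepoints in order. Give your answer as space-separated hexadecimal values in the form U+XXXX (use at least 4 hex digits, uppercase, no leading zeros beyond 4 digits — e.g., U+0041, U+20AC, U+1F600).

Answer: U+023E U+0027 U+10136 U+009E

Derivation:
Byte[0]=C8: 2-byte lead, need 1 cont bytes. acc=0x8
Byte[1]=BE: continuation. acc=(acc<<6)|0x3E=0x23E
Completed: cp=U+023E (starts at byte 0)
Byte[2]=27: 1-byte ASCII. cp=U+0027
Byte[3]=F0: 4-byte lead, need 3 cont bytes. acc=0x0
Byte[4]=90: continuation. acc=(acc<<6)|0x10=0x10
Byte[5]=84: continuation. acc=(acc<<6)|0x04=0x404
Byte[6]=B6: continuation. acc=(acc<<6)|0x36=0x10136
Completed: cp=U+10136 (starts at byte 3)
Byte[7]=C2: 2-byte lead, need 1 cont bytes. acc=0x2
Byte[8]=9E: continuation. acc=(acc<<6)|0x1E=0x9E
Completed: cp=U+009E (starts at byte 7)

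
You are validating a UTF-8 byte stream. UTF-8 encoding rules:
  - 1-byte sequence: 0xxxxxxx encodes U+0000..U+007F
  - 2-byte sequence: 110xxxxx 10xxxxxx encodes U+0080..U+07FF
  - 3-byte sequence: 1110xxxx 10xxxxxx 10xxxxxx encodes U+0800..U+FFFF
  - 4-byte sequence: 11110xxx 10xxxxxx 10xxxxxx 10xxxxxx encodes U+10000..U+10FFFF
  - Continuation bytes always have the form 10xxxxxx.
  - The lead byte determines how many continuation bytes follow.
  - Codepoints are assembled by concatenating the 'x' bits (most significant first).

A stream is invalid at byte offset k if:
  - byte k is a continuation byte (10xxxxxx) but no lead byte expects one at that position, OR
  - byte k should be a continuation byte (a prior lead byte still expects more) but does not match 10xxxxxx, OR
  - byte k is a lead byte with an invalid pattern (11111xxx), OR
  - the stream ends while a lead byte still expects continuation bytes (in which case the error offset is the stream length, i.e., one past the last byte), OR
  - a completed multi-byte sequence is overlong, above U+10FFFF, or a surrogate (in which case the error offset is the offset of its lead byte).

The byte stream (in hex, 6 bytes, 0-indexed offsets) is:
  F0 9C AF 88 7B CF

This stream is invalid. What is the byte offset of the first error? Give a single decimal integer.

Byte[0]=F0: 4-byte lead, need 3 cont bytes. acc=0x0
Byte[1]=9C: continuation. acc=(acc<<6)|0x1C=0x1C
Byte[2]=AF: continuation. acc=(acc<<6)|0x2F=0x72F
Byte[3]=88: continuation. acc=(acc<<6)|0x08=0x1CBC8
Completed: cp=U+1CBC8 (starts at byte 0)
Byte[4]=7B: 1-byte ASCII. cp=U+007B
Byte[5]=CF: 2-byte lead, need 1 cont bytes. acc=0xF
Byte[6]: stream ended, expected continuation. INVALID

Answer: 6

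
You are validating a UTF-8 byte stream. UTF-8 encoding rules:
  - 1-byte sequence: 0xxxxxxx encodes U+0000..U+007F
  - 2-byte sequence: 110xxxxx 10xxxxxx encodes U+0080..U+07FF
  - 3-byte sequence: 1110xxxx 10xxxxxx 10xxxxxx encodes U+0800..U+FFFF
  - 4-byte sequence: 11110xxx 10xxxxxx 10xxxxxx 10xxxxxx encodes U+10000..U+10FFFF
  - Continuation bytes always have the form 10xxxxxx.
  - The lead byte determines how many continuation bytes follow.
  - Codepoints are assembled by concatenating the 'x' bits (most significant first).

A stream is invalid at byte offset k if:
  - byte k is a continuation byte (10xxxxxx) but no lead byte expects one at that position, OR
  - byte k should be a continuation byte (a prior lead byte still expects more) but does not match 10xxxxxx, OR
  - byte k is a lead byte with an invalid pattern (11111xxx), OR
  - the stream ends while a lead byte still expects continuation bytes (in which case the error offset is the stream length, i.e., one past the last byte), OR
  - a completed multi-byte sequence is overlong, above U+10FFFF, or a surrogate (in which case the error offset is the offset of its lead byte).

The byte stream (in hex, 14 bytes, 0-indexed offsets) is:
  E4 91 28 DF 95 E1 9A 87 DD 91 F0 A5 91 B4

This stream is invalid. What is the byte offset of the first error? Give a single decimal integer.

Answer: 2

Derivation:
Byte[0]=E4: 3-byte lead, need 2 cont bytes. acc=0x4
Byte[1]=91: continuation. acc=(acc<<6)|0x11=0x111
Byte[2]=28: expected 10xxxxxx continuation. INVALID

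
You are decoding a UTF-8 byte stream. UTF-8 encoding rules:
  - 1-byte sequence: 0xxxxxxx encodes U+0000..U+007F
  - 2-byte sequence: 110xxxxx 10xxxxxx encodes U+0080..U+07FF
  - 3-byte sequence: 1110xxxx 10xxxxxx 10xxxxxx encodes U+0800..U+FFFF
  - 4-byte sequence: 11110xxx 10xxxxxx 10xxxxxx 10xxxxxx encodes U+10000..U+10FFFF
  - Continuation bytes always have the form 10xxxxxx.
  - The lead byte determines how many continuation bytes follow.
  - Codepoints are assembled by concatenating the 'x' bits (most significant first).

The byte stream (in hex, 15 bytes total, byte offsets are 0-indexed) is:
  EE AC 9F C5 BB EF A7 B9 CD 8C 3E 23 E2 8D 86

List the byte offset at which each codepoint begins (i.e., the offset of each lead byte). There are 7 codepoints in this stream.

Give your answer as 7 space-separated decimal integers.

Byte[0]=EE: 3-byte lead, need 2 cont bytes. acc=0xE
Byte[1]=AC: continuation. acc=(acc<<6)|0x2C=0x3AC
Byte[2]=9F: continuation. acc=(acc<<6)|0x1F=0xEB1F
Completed: cp=U+EB1F (starts at byte 0)
Byte[3]=C5: 2-byte lead, need 1 cont bytes. acc=0x5
Byte[4]=BB: continuation. acc=(acc<<6)|0x3B=0x17B
Completed: cp=U+017B (starts at byte 3)
Byte[5]=EF: 3-byte lead, need 2 cont bytes. acc=0xF
Byte[6]=A7: continuation. acc=(acc<<6)|0x27=0x3E7
Byte[7]=B9: continuation. acc=(acc<<6)|0x39=0xF9F9
Completed: cp=U+F9F9 (starts at byte 5)
Byte[8]=CD: 2-byte lead, need 1 cont bytes. acc=0xD
Byte[9]=8C: continuation. acc=(acc<<6)|0x0C=0x34C
Completed: cp=U+034C (starts at byte 8)
Byte[10]=3E: 1-byte ASCII. cp=U+003E
Byte[11]=23: 1-byte ASCII. cp=U+0023
Byte[12]=E2: 3-byte lead, need 2 cont bytes. acc=0x2
Byte[13]=8D: continuation. acc=(acc<<6)|0x0D=0x8D
Byte[14]=86: continuation. acc=(acc<<6)|0x06=0x2346
Completed: cp=U+2346 (starts at byte 12)

Answer: 0 3 5 8 10 11 12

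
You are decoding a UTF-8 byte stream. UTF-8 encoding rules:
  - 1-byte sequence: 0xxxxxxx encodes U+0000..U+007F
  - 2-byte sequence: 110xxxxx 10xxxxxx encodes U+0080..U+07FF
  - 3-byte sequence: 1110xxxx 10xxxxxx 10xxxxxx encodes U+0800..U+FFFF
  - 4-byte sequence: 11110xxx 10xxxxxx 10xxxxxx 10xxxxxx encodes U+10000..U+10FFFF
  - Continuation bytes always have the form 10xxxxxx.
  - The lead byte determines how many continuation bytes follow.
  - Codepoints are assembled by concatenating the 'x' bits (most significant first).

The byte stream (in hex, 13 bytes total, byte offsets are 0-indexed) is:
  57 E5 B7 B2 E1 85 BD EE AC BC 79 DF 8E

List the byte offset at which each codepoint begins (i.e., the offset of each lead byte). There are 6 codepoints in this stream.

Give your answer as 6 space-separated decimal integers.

Byte[0]=57: 1-byte ASCII. cp=U+0057
Byte[1]=E5: 3-byte lead, need 2 cont bytes. acc=0x5
Byte[2]=B7: continuation. acc=(acc<<6)|0x37=0x177
Byte[3]=B2: continuation. acc=(acc<<6)|0x32=0x5DF2
Completed: cp=U+5DF2 (starts at byte 1)
Byte[4]=E1: 3-byte lead, need 2 cont bytes. acc=0x1
Byte[5]=85: continuation. acc=(acc<<6)|0x05=0x45
Byte[6]=BD: continuation. acc=(acc<<6)|0x3D=0x117D
Completed: cp=U+117D (starts at byte 4)
Byte[7]=EE: 3-byte lead, need 2 cont bytes. acc=0xE
Byte[8]=AC: continuation. acc=(acc<<6)|0x2C=0x3AC
Byte[9]=BC: continuation. acc=(acc<<6)|0x3C=0xEB3C
Completed: cp=U+EB3C (starts at byte 7)
Byte[10]=79: 1-byte ASCII. cp=U+0079
Byte[11]=DF: 2-byte lead, need 1 cont bytes. acc=0x1F
Byte[12]=8E: continuation. acc=(acc<<6)|0x0E=0x7CE
Completed: cp=U+07CE (starts at byte 11)

Answer: 0 1 4 7 10 11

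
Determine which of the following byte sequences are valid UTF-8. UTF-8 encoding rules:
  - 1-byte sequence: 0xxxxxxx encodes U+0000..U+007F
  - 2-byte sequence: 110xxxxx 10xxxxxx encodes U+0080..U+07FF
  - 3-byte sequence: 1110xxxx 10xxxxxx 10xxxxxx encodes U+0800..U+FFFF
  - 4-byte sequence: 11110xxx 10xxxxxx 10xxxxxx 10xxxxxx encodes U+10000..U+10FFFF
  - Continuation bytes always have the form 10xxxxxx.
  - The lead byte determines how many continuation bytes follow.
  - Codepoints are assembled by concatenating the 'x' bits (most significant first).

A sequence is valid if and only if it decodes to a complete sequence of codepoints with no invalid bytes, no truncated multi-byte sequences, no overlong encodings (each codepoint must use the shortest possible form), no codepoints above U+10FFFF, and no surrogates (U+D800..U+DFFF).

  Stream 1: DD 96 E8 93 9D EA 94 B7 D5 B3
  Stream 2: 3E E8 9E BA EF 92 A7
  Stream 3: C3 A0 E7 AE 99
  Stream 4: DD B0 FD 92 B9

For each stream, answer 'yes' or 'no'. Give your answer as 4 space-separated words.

Stream 1: decodes cleanly. VALID
Stream 2: decodes cleanly. VALID
Stream 3: decodes cleanly. VALID
Stream 4: error at byte offset 2. INVALID

Answer: yes yes yes no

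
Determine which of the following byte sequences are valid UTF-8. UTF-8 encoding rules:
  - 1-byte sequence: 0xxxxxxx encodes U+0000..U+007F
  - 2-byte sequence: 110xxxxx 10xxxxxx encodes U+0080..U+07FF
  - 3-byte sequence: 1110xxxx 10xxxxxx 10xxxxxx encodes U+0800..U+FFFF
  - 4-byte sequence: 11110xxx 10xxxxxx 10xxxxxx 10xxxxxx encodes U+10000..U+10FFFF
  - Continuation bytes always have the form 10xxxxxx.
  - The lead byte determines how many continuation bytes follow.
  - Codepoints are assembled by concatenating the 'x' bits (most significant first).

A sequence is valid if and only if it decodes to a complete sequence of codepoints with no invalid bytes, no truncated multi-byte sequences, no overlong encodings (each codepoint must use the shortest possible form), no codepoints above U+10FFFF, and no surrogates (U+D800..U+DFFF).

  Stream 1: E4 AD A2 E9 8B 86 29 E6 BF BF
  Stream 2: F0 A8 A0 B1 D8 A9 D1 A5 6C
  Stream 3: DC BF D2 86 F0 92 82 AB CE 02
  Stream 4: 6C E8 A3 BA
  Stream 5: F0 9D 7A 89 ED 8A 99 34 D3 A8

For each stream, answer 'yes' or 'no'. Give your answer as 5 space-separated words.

Answer: yes yes no yes no

Derivation:
Stream 1: decodes cleanly. VALID
Stream 2: decodes cleanly. VALID
Stream 3: error at byte offset 9. INVALID
Stream 4: decodes cleanly. VALID
Stream 5: error at byte offset 2. INVALID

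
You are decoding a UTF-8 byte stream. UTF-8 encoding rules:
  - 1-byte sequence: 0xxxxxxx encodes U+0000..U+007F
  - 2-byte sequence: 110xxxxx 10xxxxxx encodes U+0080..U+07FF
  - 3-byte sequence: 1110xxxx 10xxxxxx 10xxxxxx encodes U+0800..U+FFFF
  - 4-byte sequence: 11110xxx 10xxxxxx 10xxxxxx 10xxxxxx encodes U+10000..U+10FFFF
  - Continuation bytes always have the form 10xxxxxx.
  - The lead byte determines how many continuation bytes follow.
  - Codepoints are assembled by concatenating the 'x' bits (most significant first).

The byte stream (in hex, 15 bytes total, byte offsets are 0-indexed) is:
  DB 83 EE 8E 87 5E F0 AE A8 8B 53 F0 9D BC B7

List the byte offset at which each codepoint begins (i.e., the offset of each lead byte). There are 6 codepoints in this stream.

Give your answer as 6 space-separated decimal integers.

Byte[0]=DB: 2-byte lead, need 1 cont bytes. acc=0x1B
Byte[1]=83: continuation. acc=(acc<<6)|0x03=0x6C3
Completed: cp=U+06C3 (starts at byte 0)
Byte[2]=EE: 3-byte lead, need 2 cont bytes. acc=0xE
Byte[3]=8E: continuation. acc=(acc<<6)|0x0E=0x38E
Byte[4]=87: continuation. acc=(acc<<6)|0x07=0xE387
Completed: cp=U+E387 (starts at byte 2)
Byte[5]=5E: 1-byte ASCII. cp=U+005E
Byte[6]=F0: 4-byte lead, need 3 cont bytes. acc=0x0
Byte[7]=AE: continuation. acc=(acc<<6)|0x2E=0x2E
Byte[8]=A8: continuation. acc=(acc<<6)|0x28=0xBA8
Byte[9]=8B: continuation. acc=(acc<<6)|0x0B=0x2EA0B
Completed: cp=U+2EA0B (starts at byte 6)
Byte[10]=53: 1-byte ASCII. cp=U+0053
Byte[11]=F0: 4-byte lead, need 3 cont bytes. acc=0x0
Byte[12]=9D: continuation. acc=(acc<<6)|0x1D=0x1D
Byte[13]=BC: continuation. acc=(acc<<6)|0x3C=0x77C
Byte[14]=B7: continuation. acc=(acc<<6)|0x37=0x1DF37
Completed: cp=U+1DF37 (starts at byte 11)

Answer: 0 2 5 6 10 11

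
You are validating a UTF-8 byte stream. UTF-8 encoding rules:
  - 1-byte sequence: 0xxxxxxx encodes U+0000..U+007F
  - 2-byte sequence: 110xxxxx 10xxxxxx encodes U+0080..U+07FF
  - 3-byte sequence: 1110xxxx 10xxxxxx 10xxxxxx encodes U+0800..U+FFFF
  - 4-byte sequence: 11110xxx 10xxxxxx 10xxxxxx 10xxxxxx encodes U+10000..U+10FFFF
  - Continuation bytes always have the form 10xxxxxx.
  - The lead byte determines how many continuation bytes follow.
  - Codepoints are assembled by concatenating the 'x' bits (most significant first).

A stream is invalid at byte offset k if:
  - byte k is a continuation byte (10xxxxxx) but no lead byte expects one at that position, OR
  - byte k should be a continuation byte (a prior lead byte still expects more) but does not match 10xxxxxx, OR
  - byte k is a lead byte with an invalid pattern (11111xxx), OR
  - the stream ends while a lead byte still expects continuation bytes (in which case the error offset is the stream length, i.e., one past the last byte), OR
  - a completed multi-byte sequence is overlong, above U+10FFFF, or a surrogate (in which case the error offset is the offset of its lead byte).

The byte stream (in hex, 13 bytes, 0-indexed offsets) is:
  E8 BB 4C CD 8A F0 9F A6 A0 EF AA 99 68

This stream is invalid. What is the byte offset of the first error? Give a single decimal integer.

Answer: 2

Derivation:
Byte[0]=E8: 3-byte lead, need 2 cont bytes. acc=0x8
Byte[1]=BB: continuation. acc=(acc<<6)|0x3B=0x23B
Byte[2]=4C: expected 10xxxxxx continuation. INVALID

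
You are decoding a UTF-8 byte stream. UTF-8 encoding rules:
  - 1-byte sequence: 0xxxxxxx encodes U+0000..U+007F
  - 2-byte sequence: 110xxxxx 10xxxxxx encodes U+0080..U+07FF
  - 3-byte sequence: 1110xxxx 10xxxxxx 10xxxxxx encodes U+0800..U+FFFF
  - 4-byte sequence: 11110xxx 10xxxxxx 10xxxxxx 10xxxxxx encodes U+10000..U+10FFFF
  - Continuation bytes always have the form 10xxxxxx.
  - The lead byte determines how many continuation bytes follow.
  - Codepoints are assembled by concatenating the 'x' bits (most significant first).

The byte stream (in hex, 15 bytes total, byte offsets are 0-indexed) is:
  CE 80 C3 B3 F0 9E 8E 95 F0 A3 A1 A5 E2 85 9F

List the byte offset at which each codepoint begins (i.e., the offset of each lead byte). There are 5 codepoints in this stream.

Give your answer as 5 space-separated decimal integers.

Byte[0]=CE: 2-byte lead, need 1 cont bytes. acc=0xE
Byte[1]=80: continuation. acc=(acc<<6)|0x00=0x380
Completed: cp=U+0380 (starts at byte 0)
Byte[2]=C3: 2-byte lead, need 1 cont bytes. acc=0x3
Byte[3]=B3: continuation. acc=(acc<<6)|0x33=0xF3
Completed: cp=U+00F3 (starts at byte 2)
Byte[4]=F0: 4-byte lead, need 3 cont bytes. acc=0x0
Byte[5]=9E: continuation. acc=(acc<<6)|0x1E=0x1E
Byte[6]=8E: continuation. acc=(acc<<6)|0x0E=0x78E
Byte[7]=95: continuation. acc=(acc<<6)|0x15=0x1E395
Completed: cp=U+1E395 (starts at byte 4)
Byte[8]=F0: 4-byte lead, need 3 cont bytes. acc=0x0
Byte[9]=A3: continuation. acc=(acc<<6)|0x23=0x23
Byte[10]=A1: continuation. acc=(acc<<6)|0x21=0x8E1
Byte[11]=A5: continuation. acc=(acc<<6)|0x25=0x23865
Completed: cp=U+23865 (starts at byte 8)
Byte[12]=E2: 3-byte lead, need 2 cont bytes. acc=0x2
Byte[13]=85: continuation. acc=(acc<<6)|0x05=0x85
Byte[14]=9F: continuation. acc=(acc<<6)|0x1F=0x215F
Completed: cp=U+215F (starts at byte 12)

Answer: 0 2 4 8 12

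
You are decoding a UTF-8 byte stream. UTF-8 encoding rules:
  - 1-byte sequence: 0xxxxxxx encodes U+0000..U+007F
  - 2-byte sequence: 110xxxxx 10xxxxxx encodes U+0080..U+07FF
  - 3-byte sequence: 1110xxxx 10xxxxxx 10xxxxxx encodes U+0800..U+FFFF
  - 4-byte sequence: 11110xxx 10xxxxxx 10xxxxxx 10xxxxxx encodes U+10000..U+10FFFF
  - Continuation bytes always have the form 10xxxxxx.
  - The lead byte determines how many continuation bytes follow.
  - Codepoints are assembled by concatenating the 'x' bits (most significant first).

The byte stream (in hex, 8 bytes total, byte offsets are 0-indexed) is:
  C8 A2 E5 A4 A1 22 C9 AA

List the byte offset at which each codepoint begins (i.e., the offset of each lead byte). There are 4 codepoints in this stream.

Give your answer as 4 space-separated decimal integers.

Byte[0]=C8: 2-byte lead, need 1 cont bytes. acc=0x8
Byte[1]=A2: continuation. acc=(acc<<6)|0x22=0x222
Completed: cp=U+0222 (starts at byte 0)
Byte[2]=E5: 3-byte lead, need 2 cont bytes. acc=0x5
Byte[3]=A4: continuation. acc=(acc<<6)|0x24=0x164
Byte[4]=A1: continuation. acc=(acc<<6)|0x21=0x5921
Completed: cp=U+5921 (starts at byte 2)
Byte[5]=22: 1-byte ASCII. cp=U+0022
Byte[6]=C9: 2-byte lead, need 1 cont bytes. acc=0x9
Byte[7]=AA: continuation. acc=(acc<<6)|0x2A=0x26A
Completed: cp=U+026A (starts at byte 6)

Answer: 0 2 5 6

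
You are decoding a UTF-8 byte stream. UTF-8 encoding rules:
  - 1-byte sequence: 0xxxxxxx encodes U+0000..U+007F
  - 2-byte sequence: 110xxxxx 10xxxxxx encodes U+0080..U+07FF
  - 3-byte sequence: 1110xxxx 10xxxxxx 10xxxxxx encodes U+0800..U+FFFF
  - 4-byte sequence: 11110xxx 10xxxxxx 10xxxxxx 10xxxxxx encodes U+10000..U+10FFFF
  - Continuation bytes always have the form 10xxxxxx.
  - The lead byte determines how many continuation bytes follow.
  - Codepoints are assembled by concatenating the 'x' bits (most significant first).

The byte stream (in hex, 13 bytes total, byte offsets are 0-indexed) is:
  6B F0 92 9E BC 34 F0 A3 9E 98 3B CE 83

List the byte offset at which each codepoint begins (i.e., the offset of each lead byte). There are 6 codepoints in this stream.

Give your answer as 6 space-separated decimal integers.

Byte[0]=6B: 1-byte ASCII. cp=U+006B
Byte[1]=F0: 4-byte lead, need 3 cont bytes. acc=0x0
Byte[2]=92: continuation. acc=(acc<<6)|0x12=0x12
Byte[3]=9E: continuation. acc=(acc<<6)|0x1E=0x49E
Byte[4]=BC: continuation. acc=(acc<<6)|0x3C=0x127BC
Completed: cp=U+127BC (starts at byte 1)
Byte[5]=34: 1-byte ASCII. cp=U+0034
Byte[6]=F0: 4-byte lead, need 3 cont bytes. acc=0x0
Byte[7]=A3: continuation. acc=(acc<<6)|0x23=0x23
Byte[8]=9E: continuation. acc=(acc<<6)|0x1E=0x8DE
Byte[9]=98: continuation. acc=(acc<<6)|0x18=0x23798
Completed: cp=U+23798 (starts at byte 6)
Byte[10]=3B: 1-byte ASCII. cp=U+003B
Byte[11]=CE: 2-byte lead, need 1 cont bytes. acc=0xE
Byte[12]=83: continuation. acc=(acc<<6)|0x03=0x383
Completed: cp=U+0383 (starts at byte 11)

Answer: 0 1 5 6 10 11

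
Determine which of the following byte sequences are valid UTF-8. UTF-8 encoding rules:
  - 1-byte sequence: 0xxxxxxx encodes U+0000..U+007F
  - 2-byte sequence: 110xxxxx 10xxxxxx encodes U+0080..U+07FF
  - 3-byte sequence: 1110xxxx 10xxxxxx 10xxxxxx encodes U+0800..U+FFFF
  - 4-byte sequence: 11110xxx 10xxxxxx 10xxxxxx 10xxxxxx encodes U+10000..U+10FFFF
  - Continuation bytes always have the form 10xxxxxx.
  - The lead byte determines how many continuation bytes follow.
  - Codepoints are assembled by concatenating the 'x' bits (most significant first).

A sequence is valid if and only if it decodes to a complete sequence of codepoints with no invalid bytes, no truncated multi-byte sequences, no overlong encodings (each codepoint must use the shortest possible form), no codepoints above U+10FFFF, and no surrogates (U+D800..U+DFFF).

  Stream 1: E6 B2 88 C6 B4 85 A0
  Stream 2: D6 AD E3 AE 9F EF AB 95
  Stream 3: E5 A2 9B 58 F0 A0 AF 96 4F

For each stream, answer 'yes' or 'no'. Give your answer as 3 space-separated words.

Answer: no yes yes

Derivation:
Stream 1: error at byte offset 5. INVALID
Stream 2: decodes cleanly. VALID
Stream 3: decodes cleanly. VALID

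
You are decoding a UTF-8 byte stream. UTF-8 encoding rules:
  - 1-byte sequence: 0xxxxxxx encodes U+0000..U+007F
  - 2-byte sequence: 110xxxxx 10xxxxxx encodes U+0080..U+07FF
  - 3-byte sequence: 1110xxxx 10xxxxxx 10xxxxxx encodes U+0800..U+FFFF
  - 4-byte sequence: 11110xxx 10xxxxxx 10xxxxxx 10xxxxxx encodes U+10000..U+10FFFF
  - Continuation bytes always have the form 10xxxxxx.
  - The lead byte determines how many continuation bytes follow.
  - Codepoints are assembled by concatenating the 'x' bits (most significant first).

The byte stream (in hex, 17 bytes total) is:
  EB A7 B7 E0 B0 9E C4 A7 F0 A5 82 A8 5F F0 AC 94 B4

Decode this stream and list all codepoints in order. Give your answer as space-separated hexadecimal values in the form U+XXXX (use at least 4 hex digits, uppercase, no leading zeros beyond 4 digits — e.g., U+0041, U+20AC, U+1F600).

Byte[0]=EB: 3-byte lead, need 2 cont bytes. acc=0xB
Byte[1]=A7: continuation. acc=(acc<<6)|0x27=0x2E7
Byte[2]=B7: continuation. acc=(acc<<6)|0x37=0xB9F7
Completed: cp=U+B9F7 (starts at byte 0)
Byte[3]=E0: 3-byte lead, need 2 cont bytes. acc=0x0
Byte[4]=B0: continuation. acc=(acc<<6)|0x30=0x30
Byte[5]=9E: continuation. acc=(acc<<6)|0x1E=0xC1E
Completed: cp=U+0C1E (starts at byte 3)
Byte[6]=C4: 2-byte lead, need 1 cont bytes. acc=0x4
Byte[7]=A7: continuation. acc=(acc<<6)|0x27=0x127
Completed: cp=U+0127 (starts at byte 6)
Byte[8]=F0: 4-byte lead, need 3 cont bytes. acc=0x0
Byte[9]=A5: continuation. acc=(acc<<6)|0x25=0x25
Byte[10]=82: continuation. acc=(acc<<6)|0x02=0x942
Byte[11]=A8: continuation. acc=(acc<<6)|0x28=0x250A8
Completed: cp=U+250A8 (starts at byte 8)
Byte[12]=5F: 1-byte ASCII. cp=U+005F
Byte[13]=F0: 4-byte lead, need 3 cont bytes. acc=0x0
Byte[14]=AC: continuation. acc=(acc<<6)|0x2C=0x2C
Byte[15]=94: continuation. acc=(acc<<6)|0x14=0xB14
Byte[16]=B4: continuation. acc=(acc<<6)|0x34=0x2C534
Completed: cp=U+2C534 (starts at byte 13)

Answer: U+B9F7 U+0C1E U+0127 U+250A8 U+005F U+2C534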